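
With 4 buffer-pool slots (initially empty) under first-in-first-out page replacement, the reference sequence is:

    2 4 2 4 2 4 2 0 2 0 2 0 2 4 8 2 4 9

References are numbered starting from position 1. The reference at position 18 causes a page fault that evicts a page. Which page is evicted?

pos 1: 2: miss, frames {2}
pos 2: 4: miss, frames {2,4}
pos 3: 2: hit
pos 4: 4: hit
pos 5: 2: hit
pos 6: 4: hit
pos 7: 2: hit
pos 8: 0: miss, frames {2,4,0}
pos 9: 2: hit
pos 10: 0: hit
pos 11: 2: hit
pos 12: 0: hit
pos 13: 2: hit
pos 14: 4: hit
pos 15: 8: miss, frames {2,4,0,8}
pos 16: 2: hit
pos 17: 4: hit
pos 18: 9: miss, evict 2, frames {4,0,8,9}
At position 18, page 2 is evicted.

2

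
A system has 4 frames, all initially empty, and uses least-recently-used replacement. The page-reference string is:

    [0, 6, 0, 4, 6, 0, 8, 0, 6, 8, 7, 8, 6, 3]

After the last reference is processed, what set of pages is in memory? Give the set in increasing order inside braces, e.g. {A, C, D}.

{3, 6, 7, 8}

0: fault, frames {0}
6: fault, frames {0,6}
0: hit
4: fault, frames {6,0,4}
6: hit
0: hit
8: fault, frames {4,6,0,8}
0: hit
6: hit
8: hit
7: fault, evict 4, frames {0,6,8,7}
8: hit
6: hit
3: fault, evict 0, frames {7,8,6,3}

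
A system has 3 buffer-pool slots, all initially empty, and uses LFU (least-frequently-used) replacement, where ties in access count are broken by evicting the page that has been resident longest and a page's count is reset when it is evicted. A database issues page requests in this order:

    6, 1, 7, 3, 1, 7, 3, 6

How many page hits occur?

3

6 → fault, frames {6}
1 → fault, frames {6,1}
7 → fault, frames {6,1,7}
3 → fault, evict 6, frames {1,7,3}
1 → hit
7 → hit
3 → hit
6 → fault, evict 1, frames {7,3,6}
Hits: 3.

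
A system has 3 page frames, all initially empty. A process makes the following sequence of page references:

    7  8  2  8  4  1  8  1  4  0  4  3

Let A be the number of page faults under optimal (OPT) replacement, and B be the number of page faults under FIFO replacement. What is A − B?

Under OPT: F F F . F F . . . F . F → 7 faults.
Under FIFO: F F F . F F F . . F F F → 9 faults.
A − B = 7 − 9 = -2.

-2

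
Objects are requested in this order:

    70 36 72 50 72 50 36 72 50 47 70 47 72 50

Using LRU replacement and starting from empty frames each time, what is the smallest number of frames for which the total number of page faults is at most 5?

5

f=1: 14 faults
f=2: 11 faults
f=3: 8 faults
f=4: 6 faults
f=5: 5 faults
Smallest f with faults ≤ 5 is 5.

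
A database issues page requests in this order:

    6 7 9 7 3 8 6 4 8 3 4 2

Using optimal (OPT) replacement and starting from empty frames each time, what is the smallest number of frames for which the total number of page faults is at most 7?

3

f=1: 12 faults
f=2: 9 faults
f=3: 7 faults
f=4: 7 faults
f=5: 7 faults
f=6: 7 faults
f=7: 7 faults
Smallest f with faults ≤ 7 is 3.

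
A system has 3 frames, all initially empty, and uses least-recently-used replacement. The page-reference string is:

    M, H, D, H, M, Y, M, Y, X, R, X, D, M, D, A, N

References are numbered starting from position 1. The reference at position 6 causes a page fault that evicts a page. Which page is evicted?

D

pos 1: M: miss, frames {M}
pos 2: H: miss, frames {M,H}
pos 3: D: miss, frames {M,H,D}
pos 4: H: hit
pos 5: M: hit
pos 6: Y: miss, evict D, frames {H,M,Y}
At position 6, page D is evicted.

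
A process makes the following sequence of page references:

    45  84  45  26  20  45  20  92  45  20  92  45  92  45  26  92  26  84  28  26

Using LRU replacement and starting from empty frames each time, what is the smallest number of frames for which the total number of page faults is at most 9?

3

f=1: 20 faults
f=2: 15 faults
f=3: 8 faults
f=4: 7 faults
f=5: 6 faults
f=6: 6 faults
Smallest f with faults ≤ 9 is 3.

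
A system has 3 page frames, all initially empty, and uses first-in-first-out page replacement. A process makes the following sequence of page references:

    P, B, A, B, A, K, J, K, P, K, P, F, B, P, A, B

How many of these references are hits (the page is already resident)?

P -> miss, frames {P}
B -> miss, frames {P,B}
A -> miss, frames {P,B,A}
B -> hit
A -> hit
K -> miss, evict P, frames {B,A,K}
J -> miss, evict B, frames {A,K,J}
K -> hit
P -> miss, evict A, frames {K,J,P}
K -> hit
P -> hit
F -> miss, evict K, frames {J,P,F}
B -> miss, evict J, frames {P,F,B}
P -> hit
A -> miss, evict P, frames {F,B,A}
B -> hit
Hits: 7.

7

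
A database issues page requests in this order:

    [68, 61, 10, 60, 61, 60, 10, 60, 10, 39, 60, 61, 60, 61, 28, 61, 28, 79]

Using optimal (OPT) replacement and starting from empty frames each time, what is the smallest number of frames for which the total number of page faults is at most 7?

3

f=1: 18 faults
f=2: 9 faults
f=3: 7 faults
f=4: 7 faults
f=5: 7 faults
f=6: 7 faults
f=7: 7 faults
Smallest f with faults ≤ 7 is 3.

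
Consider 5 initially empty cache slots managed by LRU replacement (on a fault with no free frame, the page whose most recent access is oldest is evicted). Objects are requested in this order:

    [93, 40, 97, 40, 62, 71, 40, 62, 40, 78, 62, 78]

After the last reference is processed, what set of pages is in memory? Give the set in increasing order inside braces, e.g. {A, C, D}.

{40, 62, 71, 78, 97}

93 -> miss, frames [93]
40 -> miss, frames [93, 40]
97 -> miss, frames [93, 40, 97]
40 -> hit
62 -> miss, frames [93, 97, 40, 62]
71 -> miss, frames [93, 97, 40, 62, 71]
40 -> hit
62 -> hit
40 -> hit
78 -> miss, evict 93, frames [97, 71, 62, 40, 78]
62 -> hit
78 -> hit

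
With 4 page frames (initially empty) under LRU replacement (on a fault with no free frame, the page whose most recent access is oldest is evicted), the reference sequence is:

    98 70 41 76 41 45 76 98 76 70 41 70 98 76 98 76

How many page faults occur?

8

98: fault, frames {98}
70: fault, frames {98,70}
41: fault, frames {98,70,41}
76: fault, frames {98,70,41,76}
41: hit
45: fault, evict 98, frames {70,76,41,45}
76: hit
98: fault, evict 70, frames {41,45,76,98}
76: hit
70: fault, evict 41, frames {45,98,76,70}
41: fault, evict 45, frames {98,76,70,41}
70: hit
98: hit
76: hit
98: hit
76: hit
Page faults: 8.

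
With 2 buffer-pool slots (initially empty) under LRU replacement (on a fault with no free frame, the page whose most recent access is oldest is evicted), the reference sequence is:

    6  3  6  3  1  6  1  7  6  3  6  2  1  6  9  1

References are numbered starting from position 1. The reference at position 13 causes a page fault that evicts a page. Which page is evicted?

pos 1: 6 → fault, frames (6)
pos 2: 3 → fault, frames (6 3)
pos 3: 6 → hit
pos 4: 3 → hit
pos 5: 1 → fault, evict 6, frames (3 1)
pos 6: 6 → fault, evict 3, frames (1 6)
pos 7: 1 → hit
pos 8: 7 → fault, evict 6, frames (1 7)
pos 9: 6 → fault, evict 1, frames (7 6)
pos 10: 3 → fault, evict 7, frames (6 3)
pos 11: 6 → hit
pos 12: 2 → fault, evict 3, frames (6 2)
pos 13: 1 → fault, evict 6, frames (2 1)
At position 13, page 6 is evicted.

6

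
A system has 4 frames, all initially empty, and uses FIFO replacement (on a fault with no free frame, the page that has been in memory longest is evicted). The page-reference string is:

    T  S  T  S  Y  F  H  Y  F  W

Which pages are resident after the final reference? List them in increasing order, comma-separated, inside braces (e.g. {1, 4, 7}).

{F, H, W, Y}

T → miss, frames {T}
S → miss, frames {T,S}
T → hit
S → hit
Y → miss, frames {T,S,Y}
F → miss, frames {T,S,Y,F}
H → miss, evict T, frames {S,Y,F,H}
Y → hit
F → hit
W → miss, evict S, frames {Y,F,H,W}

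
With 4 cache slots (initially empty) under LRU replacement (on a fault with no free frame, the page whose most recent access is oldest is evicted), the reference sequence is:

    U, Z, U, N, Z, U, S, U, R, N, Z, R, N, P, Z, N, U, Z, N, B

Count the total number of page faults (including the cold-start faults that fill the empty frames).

10

U -> miss, frames {U}
Z -> miss, frames {U,Z}
U -> hit
N -> miss, frames {Z,U,N}
Z -> hit
U -> hit
S -> miss, frames {N,Z,U,S}
U -> hit
R -> miss, evict N, frames {Z,S,U,R}
N -> miss, evict Z, frames {S,U,R,N}
Z -> miss, evict S, frames {U,R,N,Z}
R -> hit
N -> hit
P -> miss, evict U, frames {Z,R,N,P}
Z -> hit
N -> hit
U -> miss, evict R, frames {P,Z,N,U}
Z -> hit
N -> hit
B -> miss, evict P, frames {U,Z,N,B}
Page faults: 10.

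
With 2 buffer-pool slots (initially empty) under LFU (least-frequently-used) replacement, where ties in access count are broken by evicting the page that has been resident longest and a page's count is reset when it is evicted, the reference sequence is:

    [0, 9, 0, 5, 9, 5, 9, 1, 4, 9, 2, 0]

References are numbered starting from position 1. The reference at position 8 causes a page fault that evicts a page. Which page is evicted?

9

pos 1: 0 -> miss, frames [0]
pos 2: 9 -> miss, frames [0, 9]
pos 3: 0 -> hit
pos 4: 5 -> miss, evict 9, frames [0, 5]
pos 5: 9 -> miss, evict 5, frames [0, 9]
pos 6: 5 -> miss, evict 9, frames [0, 5]
pos 7: 9 -> miss, evict 5, frames [0, 9]
pos 8: 1 -> miss, evict 9, frames [0, 1]
At position 8, page 9 is evicted.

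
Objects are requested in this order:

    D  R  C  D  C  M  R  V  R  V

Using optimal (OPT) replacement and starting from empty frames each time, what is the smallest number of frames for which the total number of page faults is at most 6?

f=1: 10 faults
f=2: 6 faults
f=3: 5 faults
f=4: 5 faults
f=5: 5 faults
Smallest f with faults ≤ 6 is 2.

2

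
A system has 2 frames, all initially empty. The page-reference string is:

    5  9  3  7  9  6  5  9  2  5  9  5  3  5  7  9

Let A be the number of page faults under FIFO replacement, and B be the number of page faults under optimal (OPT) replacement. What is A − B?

Under FIFO: F F F F F F F F F F F . F F F F → 15 faults.
Under OPT: F F F F . F F . F . F . F . F F → 11 faults.
A − B = 15 − 11 = 4.

4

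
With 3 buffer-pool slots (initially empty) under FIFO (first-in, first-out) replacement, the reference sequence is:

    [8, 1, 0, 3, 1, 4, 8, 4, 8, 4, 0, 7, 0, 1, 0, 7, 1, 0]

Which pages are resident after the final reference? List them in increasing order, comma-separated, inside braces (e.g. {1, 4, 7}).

8 -> fault, frames {8}
1 -> fault, frames {8,1}
0 -> fault, frames {8,1,0}
3 -> fault, evict 8, frames {1,0,3}
1 -> hit
4 -> fault, evict 1, frames {0,3,4}
8 -> fault, evict 0, frames {3,4,8}
4 -> hit
8 -> hit
4 -> hit
0 -> fault, evict 3, frames {4,8,0}
7 -> fault, evict 4, frames {8,0,7}
0 -> hit
1 -> fault, evict 8, frames {0,7,1}
0 -> hit
7 -> hit
1 -> hit
0 -> hit

{0, 1, 7}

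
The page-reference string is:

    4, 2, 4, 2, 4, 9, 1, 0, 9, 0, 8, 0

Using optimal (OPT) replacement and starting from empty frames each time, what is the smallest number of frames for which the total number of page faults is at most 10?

f=1: 12 faults
f=2: 6 faults
f=3: 6 faults
f=4: 6 faults
f=5: 6 faults
f=6: 6 faults
Smallest f with faults ≤ 10 is 2.

2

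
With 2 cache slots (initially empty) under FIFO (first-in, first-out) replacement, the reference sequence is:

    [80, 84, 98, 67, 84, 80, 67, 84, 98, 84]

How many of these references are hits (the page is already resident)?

1

80 → miss, frames {80}
84 → miss, frames {80,84}
98 → miss, evict 80, frames {84,98}
67 → miss, evict 84, frames {98,67}
84 → miss, evict 98, frames {67,84}
80 → miss, evict 67, frames {84,80}
67 → miss, evict 84, frames {80,67}
84 → miss, evict 80, frames {67,84}
98 → miss, evict 67, frames {84,98}
84 → hit
Hits: 1.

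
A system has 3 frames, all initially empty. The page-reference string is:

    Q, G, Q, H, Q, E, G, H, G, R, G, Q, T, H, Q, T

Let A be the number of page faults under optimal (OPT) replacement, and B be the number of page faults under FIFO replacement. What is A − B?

Under OPT: F F . F . F . . . F . F F . . . → 7 faults.
Under FIFO: F F . F . F . . . F F F F F . . → 9 faults.
A − B = 7 − 9 = -2.

-2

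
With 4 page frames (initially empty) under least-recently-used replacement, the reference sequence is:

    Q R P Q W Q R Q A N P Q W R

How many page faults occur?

9

Q -> fault, frames [Q]
R -> fault, frames [Q, R]
P -> fault, frames [Q, R, P]
Q -> hit
W -> fault, frames [R, P, Q, W]
Q -> hit
R -> hit
Q -> hit
A -> fault, evict P, frames [W, R, Q, A]
N -> fault, evict W, frames [R, Q, A, N]
P -> fault, evict R, frames [Q, A, N, P]
Q -> hit
W -> fault, evict A, frames [N, P, Q, W]
R -> fault, evict N, frames [P, Q, W, R]
Page faults: 9.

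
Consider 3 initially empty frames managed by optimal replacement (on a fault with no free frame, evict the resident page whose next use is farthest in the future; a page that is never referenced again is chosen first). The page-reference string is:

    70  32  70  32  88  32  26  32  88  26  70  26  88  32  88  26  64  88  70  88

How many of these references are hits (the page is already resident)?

12

70 -> fault, frames (70)
32 -> fault, frames (70 32)
70 -> hit
32 -> hit
88 -> fault, frames (70 32 88)
32 -> hit
26 -> fault, evict 70, frames (32 88 26)
32 -> hit
88 -> hit
26 -> hit
70 -> fault, evict 32, frames (88 26 70)
26 -> hit
88 -> hit
32 -> fault, evict 70, frames (88 26 32)
88 -> hit
26 -> hit
64 -> fault, evict 32, frames (88 26 64)
88 -> hit
70 -> fault, evict 64, frames (88 26 70)
88 -> hit
Hits: 12.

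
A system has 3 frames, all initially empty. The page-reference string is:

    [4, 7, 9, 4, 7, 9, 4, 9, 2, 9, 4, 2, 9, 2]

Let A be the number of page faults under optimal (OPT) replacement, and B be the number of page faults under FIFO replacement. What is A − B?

-1

Under OPT: F F F . . . . . F . . . . . → 4 faults.
Under FIFO: F F F . . . . . F . F . . . → 5 faults.
A − B = 4 − 5 = -1.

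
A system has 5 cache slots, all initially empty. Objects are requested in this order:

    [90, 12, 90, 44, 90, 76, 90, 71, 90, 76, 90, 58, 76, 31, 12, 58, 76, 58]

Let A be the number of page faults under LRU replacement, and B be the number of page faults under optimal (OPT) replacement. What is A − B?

Under LRU: F F . F . F . F . . . F . F F . . . → 8 faults.
Under OPT: F F . F . F . F . . . F . F . . . . → 7 faults.
A − B = 8 − 7 = 1.

1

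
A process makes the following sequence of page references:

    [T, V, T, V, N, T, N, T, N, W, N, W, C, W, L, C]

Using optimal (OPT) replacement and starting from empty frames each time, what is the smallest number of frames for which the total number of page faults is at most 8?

f=1: 16 faults
f=2: 6 faults
f=3: 6 faults
f=4: 6 faults
f=5: 6 faults
f=6: 6 faults
Smallest f with faults ≤ 8 is 2.

2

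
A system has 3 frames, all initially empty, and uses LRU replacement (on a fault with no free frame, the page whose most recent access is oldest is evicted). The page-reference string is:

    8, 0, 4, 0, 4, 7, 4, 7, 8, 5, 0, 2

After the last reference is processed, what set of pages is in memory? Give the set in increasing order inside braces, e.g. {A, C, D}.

8 → fault, frames (8)
0 → fault, frames (8 0)
4 → fault, frames (8 0 4)
0 → hit
4 → hit
7 → fault, evict 8, frames (0 4 7)
4 → hit
7 → hit
8 → fault, evict 0, frames (4 7 8)
5 → fault, evict 4, frames (7 8 5)
0 → fault, evict 7, frames (8 5 0)
2 → fault, evict 8, frames (5 0 2)

{0, 2, 5}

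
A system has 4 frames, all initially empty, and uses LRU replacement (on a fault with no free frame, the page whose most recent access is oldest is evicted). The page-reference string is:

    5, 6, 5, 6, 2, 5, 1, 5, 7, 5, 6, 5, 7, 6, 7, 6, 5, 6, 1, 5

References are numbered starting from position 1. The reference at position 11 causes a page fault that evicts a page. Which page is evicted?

2

pos 1: 5: miss, frames [5]
pos 2: 6: miss, frames [5, 6]
pos 3: 5: hit
pos 4: 6: hit
pos 5: 2: miss, frames [5, 6, 2]
pos 6: 5: hit
pos 7: 1: miss, frames [6, 2, 5, 1]
pos 8: 5: hit
pos 9: 7: miss, evict 6, frames [2, 1, 5, 7]
pos 10: 5: hit
pos 11: 6: miss, evict 2, frames [1, 7, 5, 6]
At position 11, page 2 is evicted.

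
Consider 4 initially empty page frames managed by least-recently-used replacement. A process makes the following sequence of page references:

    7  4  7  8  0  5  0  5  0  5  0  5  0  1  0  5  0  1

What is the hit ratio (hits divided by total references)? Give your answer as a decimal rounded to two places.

7 -> miss, frames [7]
4 -> miss, frames [7, 4]
7 -> hit
8 -> miss, frames [4, 7, 8]
0 -> miss, frames [4, 7, 8, 0]
5 -> miss, evict 4, frames [7, 8, 0, 5]
0 -> hit
5 -> hit
0 -> hit
5 -> hit
0 -> hit
5 -> hit
0 -> hit
1 -> miss, evict 7, frames [8, 5, 0, 1]
0 -> hit
5 -> hit
0 -> hit
1 -> hit
Hits: 12 of 18 references → 12/18 = 0.6667.

0.67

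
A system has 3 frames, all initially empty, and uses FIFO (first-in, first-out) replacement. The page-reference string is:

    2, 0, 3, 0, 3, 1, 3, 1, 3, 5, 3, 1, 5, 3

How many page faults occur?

5

2: fault, frames [2]
0: fault, frames [2, 0]
3: fault, frames [2, 0, 3]
0: hit
3: hit
1: fault, evict 2, frames [0, 3, 1]
3: hit
1: hit
3: hit
5: fault, evict 0, frames [3, 1, 5]
3: hit
1: hit
5: hit
3: hit
Page faults: 5.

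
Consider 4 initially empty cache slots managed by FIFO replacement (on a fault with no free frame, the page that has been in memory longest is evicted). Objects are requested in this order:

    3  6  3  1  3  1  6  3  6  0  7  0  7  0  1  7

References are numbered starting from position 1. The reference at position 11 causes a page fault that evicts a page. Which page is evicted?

3

pos 1: 3: miss, frames {3}
pos 2: 6: miss, frames {3,6}
pos 3: 3: hit
pos 4: 1: miss, frames {3,6,1}
pos 5: 3: hit
pos 6: 1: hit
pos 7: 6: hit
pos 8: 3: hit
pos 9: 6: hit
pos 10: 0: miss, frames {3,6,1,0}
pos 11: 7: miss, evict 3, frames {6,1,0,7}
At position 11, page 3 is evicted.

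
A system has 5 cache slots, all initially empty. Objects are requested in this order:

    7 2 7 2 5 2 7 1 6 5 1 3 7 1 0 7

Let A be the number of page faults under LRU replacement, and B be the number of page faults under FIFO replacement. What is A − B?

-1

Under LRU: F F . . F . . F F . . F . . F . → 7 faults.
Under FIFO: F F . . F . . F F . . F F . F . → 8 faults.
A − B = 7 − 8 = -1.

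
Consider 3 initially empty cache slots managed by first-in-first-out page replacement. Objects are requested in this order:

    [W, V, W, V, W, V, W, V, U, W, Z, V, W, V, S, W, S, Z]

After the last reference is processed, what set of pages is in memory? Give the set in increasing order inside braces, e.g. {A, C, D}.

{S, V, Z}

W: miss, frames {W}
V: miss, frames {W,V}
W: hit
V: hit
W: hit
V: hit
W: hit
V: hit
U: miss, frames {W,V,U}
W: hit
Z: miss, evict W, frames {V,U,Z}
V: hit
W: miss, evict V, frames {U,Z,W}
V: miss, evict U, frames {Z,W,V}
S: miss, evict Z, frames {W,V,S}
W: hit
S: hit
Z: miss, evict W, frames {V,S,Z}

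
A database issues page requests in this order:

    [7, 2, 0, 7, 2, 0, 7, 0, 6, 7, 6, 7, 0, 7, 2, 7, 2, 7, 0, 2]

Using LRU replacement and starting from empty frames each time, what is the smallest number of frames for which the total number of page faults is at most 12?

f=1: 20 faults
f=2: 13 faults
f=3: 5 faults
f=4: 4 faults
Smallest f with faults ≤ 12 is 3.

3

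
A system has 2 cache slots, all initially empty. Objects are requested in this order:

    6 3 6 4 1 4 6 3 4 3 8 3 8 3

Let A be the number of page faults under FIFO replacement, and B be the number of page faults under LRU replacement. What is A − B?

Under FIFO: F F . F F . F F F . F F . . → 9 faults.
Under LRU: F F . F F . F F F . F . . . → 8 faults.
A − B = 9 − 8 = 1.

1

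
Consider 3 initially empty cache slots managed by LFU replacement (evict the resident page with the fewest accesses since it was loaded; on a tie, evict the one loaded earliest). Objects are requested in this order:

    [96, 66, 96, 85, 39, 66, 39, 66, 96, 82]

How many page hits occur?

96 -> fault, frames {96}
66 -> fault, frames {96,66}
96 -> hit
85 -> fault, frames {96,66,85}
39 -> fault, evict 66, frames {96,85,39}
66 -> fault, evict 85, frames {96,39,66}
39 -> hit
66 -> hit
96 -> hit
82 -> fault, evict 39, frames {96,66,82}
Hits: 4.

4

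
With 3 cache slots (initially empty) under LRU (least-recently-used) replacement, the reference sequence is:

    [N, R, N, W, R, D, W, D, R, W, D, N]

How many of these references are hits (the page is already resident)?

7

N → miss, frames [N]
R → miss, frames [N, R]
N → hit
W → miss, frames [R, N, W]
R → hit
D → miss, evict N, frames [W, R, D]
W → hit
D → hit
R → hit
W → hit
D → hit
N → miss, evict R, frames [W, D, N]
Hits: 7.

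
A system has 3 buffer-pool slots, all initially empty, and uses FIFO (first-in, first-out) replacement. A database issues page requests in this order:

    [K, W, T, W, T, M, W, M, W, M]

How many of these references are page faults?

4

K → miss, frames (K)
W → miss, frames (K W)
T → miss, frames (K W T)
W → hit
T → hit
M → miss, evict K, frames (W T M)
W → hit
M → hit
W → hit
M → hit
Page faults: 4.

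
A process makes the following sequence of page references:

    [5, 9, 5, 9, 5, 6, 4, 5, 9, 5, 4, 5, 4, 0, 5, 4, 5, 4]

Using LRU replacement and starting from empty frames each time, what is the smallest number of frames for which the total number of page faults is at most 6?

3

f=1: 18 faults
f=2: 10 faults
f=3: 6 faults
f=4: 5 faults
f=5: 5 faults
Smallest f with faults ≤ 6 is 3.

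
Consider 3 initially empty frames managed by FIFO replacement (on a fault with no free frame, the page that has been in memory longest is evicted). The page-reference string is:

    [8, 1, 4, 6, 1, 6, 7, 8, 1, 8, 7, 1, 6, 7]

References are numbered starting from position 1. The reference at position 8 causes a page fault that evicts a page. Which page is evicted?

4

pos 1: 8: fault, frames (8)
pos 2: 1: fault, frames (8 1)
pos 3: 4: fault, frames (8 1 4)
pos 4: 6: fault, evict 8, frames (1 4 6)
pos 5: 1: hit
pos 6: 6: hit
pos 7: 7: fault, evict 1, frames (4 6 7)
pos 8: 8: fault, evict 4, frames (6 7 8)
At position 8, page 4 is evicted.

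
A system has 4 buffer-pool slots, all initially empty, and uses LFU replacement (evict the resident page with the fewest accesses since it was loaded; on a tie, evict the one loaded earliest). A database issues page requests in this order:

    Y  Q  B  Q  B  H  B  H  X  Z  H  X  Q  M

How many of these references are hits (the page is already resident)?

Y → miss, frames (Y)
Q → miss, frames (Y Q)
B → miss, frames (Y Q B)
Q → hit
B → hit
H → miss, frames (Y Q B H)
B → hit
H → hit
X → miss, evict Y, frames (Q B H X)
Z → miss, evict X, frames (Q B H Z)
H → hit
X → miss, evict Z, frames (Q B H X)
Q → hit
M → miss, evict X, frames (Q B H M)
Hits: 6.

6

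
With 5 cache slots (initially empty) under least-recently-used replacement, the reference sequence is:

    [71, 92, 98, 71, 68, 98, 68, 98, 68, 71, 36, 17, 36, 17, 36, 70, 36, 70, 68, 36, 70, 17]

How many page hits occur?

71: fault, frames [71]
92: fault, frames [71, 92]
98: fault, frames [71, 92, 98]
71: hit
68: fault, frames [92, 98, 71, 68]
98: hit
68: hit
98: hit
68: hit
71: hit
36: fault, frames [92, 98, 68, 71, 36]
17: fault, evict 92, frames [98, 68, 71, 36, 17]
36: hit
17: hit
36: hit
70: fault, evict 98, frames [68, 71, 17, 36, 70]
36: hit
70: hit
68: hit
36: hit
70: hit
17: hit
Hits: 15.

15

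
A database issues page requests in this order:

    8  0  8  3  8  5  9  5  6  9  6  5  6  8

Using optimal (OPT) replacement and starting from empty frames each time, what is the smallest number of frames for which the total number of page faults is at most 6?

f=1: 14 faults
f=2: 8 faults
f=3: 7 faults
f=4: 6 faults
f=5: 6 faults
f=6: 6 faults
Smallest f with faults ≤ 6 is 4.

4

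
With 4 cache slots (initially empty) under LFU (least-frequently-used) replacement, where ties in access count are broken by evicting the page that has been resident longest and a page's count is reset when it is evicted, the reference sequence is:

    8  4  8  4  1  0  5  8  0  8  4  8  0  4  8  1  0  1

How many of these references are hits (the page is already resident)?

8: fault, frames {8}
4: fault, frames {8,4}
8: hit
4: hit
1: fault, frames {8,4,1}
0: fault, frames {8,4,1,0}
5: fault, evict 1, frames {8,4,0,5}
8: hit
0: hit
8: hit
4: hit
8: hit
0: hit
4: hit
8: hit
1: fault, evict 5, frames {8,4,0,1}
0: hit
1: hit
Hits: 12.

12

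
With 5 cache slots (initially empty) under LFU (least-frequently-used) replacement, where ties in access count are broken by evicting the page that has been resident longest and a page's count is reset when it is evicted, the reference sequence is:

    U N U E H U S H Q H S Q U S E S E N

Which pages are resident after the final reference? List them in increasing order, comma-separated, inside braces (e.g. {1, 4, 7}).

{E, H, N, S, U}

U -> fault, frames {U}
N -> fault, frames {U,N}
U -> hit
E -> fault, frames {U,N,E}
H -> fault, frames {U,N,E,H}
U -> hit
S -> fault, frames {U,N,E,H,S}
H -> hit
Q -> fault, evict N, frames {U,E,H,S,Q}
H -> hit
S -> hit
Q -> hit
U -> hit
S -> hit
E -> hit
S -> hit
E -> hit
N -> fault, evict Q, frames {U,E,H,S,N}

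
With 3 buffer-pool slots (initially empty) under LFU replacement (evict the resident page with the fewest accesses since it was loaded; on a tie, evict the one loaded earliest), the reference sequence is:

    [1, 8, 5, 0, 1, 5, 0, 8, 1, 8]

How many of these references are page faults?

8

1 → fault, frames {1}
8 → fault, frames {1,8}
5 → fault, frames {1,8,5}
0 → fault, evict 1, frames {8,5,0}
1 → fault, evict 8, frames {5,0,1}
5 → hit
0 → hit
8 → fault, evict 1, frames {5,0,8}
1 → fault, evict 8, frames {5,0,1}
8 → fault, evict 1, frames {5,0,8}
Page faults: 8.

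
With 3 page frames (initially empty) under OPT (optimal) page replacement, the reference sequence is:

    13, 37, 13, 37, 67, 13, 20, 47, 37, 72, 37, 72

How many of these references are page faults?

13: miss, frames (13)
37: miss, frames (13 37)
13: hit
37: hit
67: miss, frames (13 37 67)
13: hit
20: miss, evict 67, frames (13 37 20)
47: miss, evict 20, frames (13 37 47)
37: hit
72: miss, evict 47, frames (13 37 72)
37: hit
72: hit
Page faults: 6.

6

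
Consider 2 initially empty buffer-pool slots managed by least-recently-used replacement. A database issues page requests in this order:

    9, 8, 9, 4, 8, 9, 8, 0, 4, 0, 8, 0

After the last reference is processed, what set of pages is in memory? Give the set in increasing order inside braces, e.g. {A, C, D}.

{0, 8}

9 -> fault, frames (9)
8 -> fault, frames (9 8)
9 -> hit
4 -> fault, evict 8, frames (9 4)
8 -> fault, evict 9, frames (4 8)
9 -> fault, evict 4, frames (8 9)
8 -> hit
0 -> fault, evict 9, frames (8 0)
4 -> fault, evict 8, frames (0 4)
0 -> hit
8 -> fault, evict 4, frames (0 8)
0 -> hit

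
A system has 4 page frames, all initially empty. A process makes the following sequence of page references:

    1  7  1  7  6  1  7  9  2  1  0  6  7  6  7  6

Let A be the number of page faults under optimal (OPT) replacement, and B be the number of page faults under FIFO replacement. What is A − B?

-3

Under OPT: F F . . F . . F F . F . . . . . → 6 faults.
Under FIFO: F F . . F . . F F F F F F . . . → 9 faults.
A − B = 6 − 9 = -3.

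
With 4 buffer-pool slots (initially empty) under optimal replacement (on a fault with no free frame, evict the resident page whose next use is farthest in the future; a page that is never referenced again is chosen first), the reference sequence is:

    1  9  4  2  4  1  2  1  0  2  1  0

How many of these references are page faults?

5

1 -> miss, frames {1}
9 -> miss, frames {1,9}
4 -> miss, frames {1,9,4}
2 -> miss, frames {1,9,4,2}
4 -> hit
1 -> hit
2 -> hit
1 -> hit
0 -> miss, evict 4, frames {1,9,2,0}
2 -> hit
1 -> hit
0 -> hit
Page faults: 5.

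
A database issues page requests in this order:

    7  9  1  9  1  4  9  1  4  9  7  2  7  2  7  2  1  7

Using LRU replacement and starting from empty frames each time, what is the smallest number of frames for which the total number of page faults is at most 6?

4

f=1: 18 faults
f=2: 12 faults
f=3: 7 faults
f=4: 6 faults
f=5: 5 faults
Smallest f with faults ≤ 6 is 4.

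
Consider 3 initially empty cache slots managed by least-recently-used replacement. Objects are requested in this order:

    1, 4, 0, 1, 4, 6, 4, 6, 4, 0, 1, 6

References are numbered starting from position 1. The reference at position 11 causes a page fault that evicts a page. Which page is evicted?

pos 1: 1 → miss, frames [1]
pos 2: 4 → miss, frames [1, 4]
pos 3: 0 → miss, frames [1, 4, 0]
pos 4: 1 → hit
pos 5: 4 → hit
pos 6: 6 → miss, evict 0, frames [1, 4, 6]
pos 7: 4 → hit
pos 8: 6 → hit
pos 9: 4 → hit
pos 10: 0 → miss, evict 1, frames [6, 4, 0]
pos 11: 1 → miss, evict 6, frames [4, 0, 1]
At position 11, page 6 is evicted.

6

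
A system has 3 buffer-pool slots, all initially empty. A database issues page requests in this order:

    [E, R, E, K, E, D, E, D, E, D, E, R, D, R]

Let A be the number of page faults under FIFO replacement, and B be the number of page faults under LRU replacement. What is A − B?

Under FIFO: F F . F . F F . . . . F . . → 6 faults.
Under LRU: F F . F . F . . . . . F . . → 5 faults.
A − B = 6 − 5 = 1.

1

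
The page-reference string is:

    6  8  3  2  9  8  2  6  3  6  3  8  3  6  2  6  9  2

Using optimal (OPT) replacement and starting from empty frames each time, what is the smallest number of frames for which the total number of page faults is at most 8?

f=1: 18 faults
f=2: 12 faults
f=3: 9 faults
f=4: 7 faults
f=5: 5 faults
Smallest f with faults ≤ 8 is 4.

4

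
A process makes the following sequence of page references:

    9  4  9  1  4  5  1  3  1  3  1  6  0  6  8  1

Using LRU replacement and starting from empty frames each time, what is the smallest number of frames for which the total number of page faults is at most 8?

4

f=1: 16 faults
f=2: 11 faults
f=3: 9 faults
f=4: 8 faults
f=5: 8 faults
f=6: 8 faults
f=7: 8 faults
f=8: 8 faults
Smallest f with faults ≤ 8 is 4.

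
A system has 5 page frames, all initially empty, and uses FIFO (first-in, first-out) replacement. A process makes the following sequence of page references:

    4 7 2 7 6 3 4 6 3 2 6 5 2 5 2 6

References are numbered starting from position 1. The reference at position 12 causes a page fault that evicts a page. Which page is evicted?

pos 1: 4 → miss, frames (4)
pos 2: 7 → miss, frames (4 7)
pos 3: 2 → miss, frames (4 7 2)
pos 4: 7 → hit
pos 5: 6 → miss, frames (4 7 2 6)
pos 6: 3 → miss, frames (4 7 2 6 3)
pos 7: 4 → hit
pos 8: 6 → hit
pos 9: 3 → hit
pos 10: 2 → hit
pos 11: 6 → hit
pos 12: 5 → miss, evict 4, frames (7 2 6 3 5)
At position 12, page 4 is evicted.

4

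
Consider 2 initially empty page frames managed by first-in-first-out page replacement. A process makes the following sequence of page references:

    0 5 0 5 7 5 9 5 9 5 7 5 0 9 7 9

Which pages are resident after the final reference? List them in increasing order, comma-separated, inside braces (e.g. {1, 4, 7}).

{7, 9}

0: fault, frames (0)
5: fault, frames (0 5)
0: hit
5: hit
7: fault, evict 0, frames (5 7)
5: hit
9: fault, evict 5, frames (7 9)
5: fault, evict 7, frames (9 5)
9: hit
5: hit
7: fault, evict 9, frames (5 7)
5: hit
0: fault, evict 5, frames (7 0)
9: fault, evict 7, frames (0 9)
7: fault, evict 0, frames (9 7)
9: hit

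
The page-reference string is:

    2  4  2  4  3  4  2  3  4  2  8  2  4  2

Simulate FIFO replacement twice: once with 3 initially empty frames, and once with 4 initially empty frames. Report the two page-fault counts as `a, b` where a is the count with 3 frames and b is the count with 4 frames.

3 frames: F F . . F . . . . . F F F . → 6 faults.
4 frames: F F . . F . . . . . F . . . → 4 faults.
4 < 6: adding a frame reduced faults, as is typical.

6, 4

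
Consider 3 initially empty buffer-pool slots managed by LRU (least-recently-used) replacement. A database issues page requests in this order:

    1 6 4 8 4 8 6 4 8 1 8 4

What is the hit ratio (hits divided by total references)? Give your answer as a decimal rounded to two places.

1: miss, frames [1]
6: miss, frames [1, 6]
4: miss, frames [1, 6, 4]
8: miss, evict 1, frames [6, 4, 8]
4: hit
8: hit
6: hit
4: hit
8: hit
1: miss, evict 6, frames [4, 8, 1]
8: hit
4: hit
Hits: 7 of 12 references → 7/12 = 0.5833.

0.58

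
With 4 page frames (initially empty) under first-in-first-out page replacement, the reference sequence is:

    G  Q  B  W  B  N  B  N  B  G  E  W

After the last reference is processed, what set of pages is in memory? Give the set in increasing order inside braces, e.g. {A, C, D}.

{E, G, N, W}

G → miss, frames (G)
Q → miss, frames (G Q)
B → miss, frames (G Q B)
W → miss, frames (G Q B W)
B → hit
N → miss, evict G, frames (Q B W N)
B → hit
N → hit
B → hit
G → miss, evict Q, frames (B W N G)
E → miss, evict B, frames (W N G E)
W → hit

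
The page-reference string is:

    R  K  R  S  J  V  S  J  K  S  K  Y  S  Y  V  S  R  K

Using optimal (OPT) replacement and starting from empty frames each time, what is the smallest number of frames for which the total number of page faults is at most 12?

2

f=1: 18 faults
f=2: 11 faults
f=3: 9 faults
f=4: 7 faults
f=5: 6 faults
f=6: 6 faults
Smallest f with faults ≤ 12 is 2.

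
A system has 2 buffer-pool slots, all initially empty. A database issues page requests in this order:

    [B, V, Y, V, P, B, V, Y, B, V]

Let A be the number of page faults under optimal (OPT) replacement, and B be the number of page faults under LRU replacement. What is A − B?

Under OPT: F F F . F F . F . F → 7 faults.
Under LRU: F F F . F F F F F F → 9 faults.
A − B = 7 − 9 = -2.

-2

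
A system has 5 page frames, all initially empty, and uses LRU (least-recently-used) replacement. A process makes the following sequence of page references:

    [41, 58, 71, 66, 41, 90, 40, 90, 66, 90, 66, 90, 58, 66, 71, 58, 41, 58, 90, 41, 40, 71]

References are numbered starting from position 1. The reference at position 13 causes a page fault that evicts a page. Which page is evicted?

pos 1: 41 → miss, frames {41}
pos 2: 58 → miss, frames {41,58}
pos 3: 71 → miss, frames {41,58,71}
pos 4: 66 → miss, frames {41,58,71,66}
pos 5: 41 → hit
pos 6: 90 → miss, frames {58,71,66,41,90}
pos 7: 40 → miss, evict 58, frames {71,66,41,90,40}
pos 8: 90 → hit
pos 9: 66 → hit
pos 10: 90 → hit
pos 11: 66 → hit
pos 12: 90 → hit
pos 13: 58 → miss, evict 71, frames {41,40,66,90,58}
At position 13, page 71 is evicted.

71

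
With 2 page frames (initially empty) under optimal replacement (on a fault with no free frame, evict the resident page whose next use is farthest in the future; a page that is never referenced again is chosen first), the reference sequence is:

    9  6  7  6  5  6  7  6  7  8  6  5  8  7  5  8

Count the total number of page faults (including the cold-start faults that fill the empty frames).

9 → miss, frames (9)
6 → miss, frames (9 6)
7 → miss, evict 9, frames (6 7)
6 → hit
5 → miss, evict 7, frames (6 5)
6 → hit
7 → miss, evict 5, frames (6 7)
6 → hit
7 → hit
8 → miss, evict 7, frames (6 8)
6 → hit
5 → miss, evict 6, frames (8 5)
8 → hit
7 → miss, evict 8, frames (5 7)
5 → hit
8 → miss, evict 7, frames (5 8)
Page faults: 9.

9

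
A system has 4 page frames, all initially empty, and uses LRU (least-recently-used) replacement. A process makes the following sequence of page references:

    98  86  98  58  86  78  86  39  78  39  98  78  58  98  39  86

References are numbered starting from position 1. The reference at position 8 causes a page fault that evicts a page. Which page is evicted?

98

pos 1: 98 -> miss, frames {98}
pos 2: 86 -> miss, frames {98,86}
pos 3: 98 -> hit
pos 4: 58 -> miss, frames {86,98,58}
pos 5: 86 -> hit
pos 6: 78 -> miss, frames {98,58,86,78}
pos 7: 86 -> hit
pos 8: 39 -> miss, evict 98, frames {58,78,86,39}
At position 8, page 98 is evicted.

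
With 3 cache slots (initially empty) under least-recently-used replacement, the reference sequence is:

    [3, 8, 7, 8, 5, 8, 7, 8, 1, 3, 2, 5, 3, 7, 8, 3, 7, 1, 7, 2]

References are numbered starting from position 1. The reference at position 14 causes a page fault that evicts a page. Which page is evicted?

2

pos 1: 3 -> fault, frames [3]
pos 2: 8 -> fault, frames [3, 8]
pos 3: 7 -> fault, frames [3, 8, 7]
pos 4: 8 -> hit
pos 5: 5 -> fault, evict 3, frames [7, 8, 5]
pos 6: 8 -> hit
pos 7: 7 -> hit
pos 8: 8 -> hit
pos 9: 1 -> fault, evict 5, frames [7, 8, 1]
pos 10: 3 -> fault, evict 7, frames [8, 1, 3]
pos 11: 2 -> fault, evict 8, frames [1, 3, 2]
pos 12: 5 -> fault, evict 1, frames [3, 2, 5]
pos 13: 3 -> hit
pos 14: 7 -> fault, evict 2, frames [5, 3, 7]
At position 14, page 2 is evicted.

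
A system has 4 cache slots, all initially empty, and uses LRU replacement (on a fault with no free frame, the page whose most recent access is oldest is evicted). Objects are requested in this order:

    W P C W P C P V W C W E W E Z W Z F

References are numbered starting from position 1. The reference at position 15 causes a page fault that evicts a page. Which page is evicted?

pos 1: W → miss, frames {W}
pos 2: P → miss, frames {W,P}
pos 3: C → miss, frames {W,P,C}
pos 4: W → hit
pos 5: P → hit
pos 6: C → hit
pos 7: P → hit
pos 8: V → miss, frames {W,C,P,V}
pos 9: W → hit
pos 10: C → hit
pos 11: W → hit
pos 12: E → miss, evict P, frames {V,C,W,E}
pos 13: W → hit
pos 14: E → hit
pos 15: Z → miss, evict V, frames {C,W,E,Z}
At position 15, page V is evicted.

V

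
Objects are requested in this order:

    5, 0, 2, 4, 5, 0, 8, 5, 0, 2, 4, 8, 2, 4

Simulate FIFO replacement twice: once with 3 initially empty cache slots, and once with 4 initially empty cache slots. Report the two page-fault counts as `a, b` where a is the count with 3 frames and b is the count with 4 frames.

9, 10

3 frames: F F F F F F F . . F F . . . → 9 faults.
4 frames: F F F F . . F F F F F F . . → 10 faults.
10 > 9: adding a frame increased faults — Belady's anomaly.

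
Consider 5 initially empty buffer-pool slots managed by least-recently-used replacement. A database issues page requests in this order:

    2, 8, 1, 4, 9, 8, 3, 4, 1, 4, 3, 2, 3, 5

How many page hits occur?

6

2 -> fault, frames [2]
8 -> fault, frames [2, 8]
1 -> fault, frames [2, 8, 1]
4 -> fault, frames [2, 8, 1, 4]
9 -> fault, frames [2, 8, 1, 4, 9]
8 -> hit
3 -> fault, evict 2, frames [1, 4, 9, 8, 3]
4 -> hit
1 -> hit
4 -> hit
3 -> hit
2 -> fault, evict 9, frames [8, 1, 4, 3, 2]
3 -> hit
5 -> fault, evict 8, frames [1, 4, 2, 3, 5]
Hits: 6.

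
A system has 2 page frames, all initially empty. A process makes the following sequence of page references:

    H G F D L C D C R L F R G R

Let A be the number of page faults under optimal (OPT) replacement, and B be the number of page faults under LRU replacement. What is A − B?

-2

Under OPT: F F F F F F . . F F F . F . → 10 faults.
Under LRU: F F F F F F F . F F F F F . → 12 faults.
A − B = 10 − 12 = -2.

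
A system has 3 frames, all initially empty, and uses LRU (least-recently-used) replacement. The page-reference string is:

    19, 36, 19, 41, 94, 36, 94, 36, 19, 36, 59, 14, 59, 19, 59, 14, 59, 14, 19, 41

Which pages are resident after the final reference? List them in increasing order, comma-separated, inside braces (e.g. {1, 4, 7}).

{14, 19, 41}

19 -> fault, frames {19}
36 -> fault, frames {19,36}
19 -> hit
41 -> fault, frames {36,19,41}
94 -> fault, evict 36, frames {19,41,94}
36 -> fault, evict 19, frames {41,94,36}
94 -> hit
36 -> hit
19 -> fault, evict 41, frames {94,36,19}
36 -> hit
59 -> fault, evict 94, frames {19,36,59}
14 -> fault, evict 19, frames {36,59,14}
59 -> hit
19 -> fault, evict 36, frames {14,59,19}
59 -> hit
14 -> hit
59 -> hit
14 -> hit
19 -> hit
41 -> fault, evict 59, frames {14,19,41}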